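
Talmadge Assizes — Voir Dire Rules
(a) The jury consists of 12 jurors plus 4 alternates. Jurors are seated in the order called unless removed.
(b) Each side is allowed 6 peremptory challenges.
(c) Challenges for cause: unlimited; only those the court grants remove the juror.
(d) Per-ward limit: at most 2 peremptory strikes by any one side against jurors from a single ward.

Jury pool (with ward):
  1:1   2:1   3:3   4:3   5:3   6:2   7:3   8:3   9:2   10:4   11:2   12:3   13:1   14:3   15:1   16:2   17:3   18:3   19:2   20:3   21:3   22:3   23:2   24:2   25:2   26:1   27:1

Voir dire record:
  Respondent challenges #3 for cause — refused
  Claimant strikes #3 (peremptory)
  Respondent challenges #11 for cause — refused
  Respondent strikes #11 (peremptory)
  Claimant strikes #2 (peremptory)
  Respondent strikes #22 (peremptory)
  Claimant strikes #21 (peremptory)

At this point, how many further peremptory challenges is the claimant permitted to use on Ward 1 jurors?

Claimant peremptories so far: #3, #2, #21 — 3 of 6 used, 3 left overall.
Against Ward 1: #2 — 1 used; per-ward cap 2 leaves 1.
Binding limit: min(3, 1) = 1.

1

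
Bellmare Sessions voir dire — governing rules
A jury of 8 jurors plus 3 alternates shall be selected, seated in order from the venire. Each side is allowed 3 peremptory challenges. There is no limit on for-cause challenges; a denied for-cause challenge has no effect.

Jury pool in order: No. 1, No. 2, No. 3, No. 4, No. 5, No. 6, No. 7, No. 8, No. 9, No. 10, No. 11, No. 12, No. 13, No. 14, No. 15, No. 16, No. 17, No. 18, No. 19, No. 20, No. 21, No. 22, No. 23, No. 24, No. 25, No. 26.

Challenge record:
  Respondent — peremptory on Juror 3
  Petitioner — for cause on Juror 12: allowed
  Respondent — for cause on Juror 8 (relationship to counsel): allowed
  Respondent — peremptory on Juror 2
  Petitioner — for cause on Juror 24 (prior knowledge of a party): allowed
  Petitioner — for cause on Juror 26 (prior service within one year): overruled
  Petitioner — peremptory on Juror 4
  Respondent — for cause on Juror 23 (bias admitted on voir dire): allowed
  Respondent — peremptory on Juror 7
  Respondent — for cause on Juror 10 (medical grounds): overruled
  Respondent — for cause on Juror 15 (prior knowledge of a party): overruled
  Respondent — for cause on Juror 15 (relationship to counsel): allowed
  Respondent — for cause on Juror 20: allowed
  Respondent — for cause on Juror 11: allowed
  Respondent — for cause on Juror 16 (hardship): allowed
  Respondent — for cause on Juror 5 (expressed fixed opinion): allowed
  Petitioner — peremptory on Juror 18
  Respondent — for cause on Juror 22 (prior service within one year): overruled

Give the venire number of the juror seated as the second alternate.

Removed: #2, #3, #4, #5, #7, #8, #11, #12, #15, #16, #18, #20, #23, #24. (#10, #22, #26 stay — for-cause denied.)
Filling seats in venire order through position 10: #1, #6, #9, #10, #13, #14, #17, #19, #21, #22.
So alternate 2 is #22.

22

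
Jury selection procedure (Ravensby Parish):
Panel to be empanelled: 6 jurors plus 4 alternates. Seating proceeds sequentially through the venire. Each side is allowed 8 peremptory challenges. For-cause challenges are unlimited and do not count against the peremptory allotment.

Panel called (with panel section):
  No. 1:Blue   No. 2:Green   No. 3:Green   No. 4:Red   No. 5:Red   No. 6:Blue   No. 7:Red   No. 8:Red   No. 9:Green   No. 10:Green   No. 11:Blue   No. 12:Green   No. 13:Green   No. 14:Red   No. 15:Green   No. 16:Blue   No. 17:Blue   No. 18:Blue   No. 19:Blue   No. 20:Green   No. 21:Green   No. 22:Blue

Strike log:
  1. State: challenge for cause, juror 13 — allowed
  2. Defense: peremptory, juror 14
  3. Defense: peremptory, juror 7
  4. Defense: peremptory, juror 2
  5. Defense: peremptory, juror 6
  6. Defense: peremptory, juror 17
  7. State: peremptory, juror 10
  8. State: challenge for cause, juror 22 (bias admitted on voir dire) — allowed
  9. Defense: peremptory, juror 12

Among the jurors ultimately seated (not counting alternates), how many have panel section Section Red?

Removed: #2, #6, #7, #10, #12, #13, #14, #17, #22.
Seated jurors 1–6: #1, #3, #4, #5, #8, #9 (alternates #11, #15, #16, #18 not counted).
Of those, in Section Red: #4, #5, #8 → 3.

3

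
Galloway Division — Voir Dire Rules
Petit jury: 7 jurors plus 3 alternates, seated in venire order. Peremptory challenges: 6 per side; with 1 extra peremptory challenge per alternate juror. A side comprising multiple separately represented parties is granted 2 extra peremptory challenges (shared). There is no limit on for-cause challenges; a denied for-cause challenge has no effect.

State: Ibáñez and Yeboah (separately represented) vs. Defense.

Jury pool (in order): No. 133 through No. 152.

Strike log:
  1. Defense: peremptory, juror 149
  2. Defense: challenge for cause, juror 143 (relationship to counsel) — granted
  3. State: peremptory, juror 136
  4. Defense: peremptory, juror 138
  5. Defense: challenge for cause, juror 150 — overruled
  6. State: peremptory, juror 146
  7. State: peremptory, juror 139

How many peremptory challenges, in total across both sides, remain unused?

15

State allotment: 6 base + 1 × 3 alternates + 2 multi-party = 11. Defense allotment: 6 base + 1 × 3 alternates = 9.
State peremptories used: #136, #146, #139 — 3.
Defense peremptories used: #149, #138 — 2 (for-cause on #143, #150 don't count).
Remaining: (11 − 3) + (9 − 2) = 15.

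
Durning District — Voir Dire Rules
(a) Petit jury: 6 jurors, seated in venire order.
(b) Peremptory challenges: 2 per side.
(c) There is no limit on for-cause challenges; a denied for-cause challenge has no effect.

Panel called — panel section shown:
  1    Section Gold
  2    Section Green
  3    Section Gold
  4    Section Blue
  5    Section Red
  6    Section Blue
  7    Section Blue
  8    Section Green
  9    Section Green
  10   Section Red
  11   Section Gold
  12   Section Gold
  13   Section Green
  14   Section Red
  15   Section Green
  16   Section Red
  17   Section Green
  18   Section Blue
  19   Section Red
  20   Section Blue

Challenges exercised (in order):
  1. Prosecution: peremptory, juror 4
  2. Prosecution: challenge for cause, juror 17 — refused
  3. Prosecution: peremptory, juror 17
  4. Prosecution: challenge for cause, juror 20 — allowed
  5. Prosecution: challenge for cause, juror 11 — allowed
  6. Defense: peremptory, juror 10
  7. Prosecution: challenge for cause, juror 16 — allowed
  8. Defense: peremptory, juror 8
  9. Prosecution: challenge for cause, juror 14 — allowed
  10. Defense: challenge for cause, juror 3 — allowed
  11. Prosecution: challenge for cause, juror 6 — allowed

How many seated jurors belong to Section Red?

1

Removed: #3, #4, #6, #8, #10, #11, #14, #16, #17, #20.
Seated jurors 1–6: #1, #2, #5, #7, #9, #12.
Of those, in Section Red: #5 → 1.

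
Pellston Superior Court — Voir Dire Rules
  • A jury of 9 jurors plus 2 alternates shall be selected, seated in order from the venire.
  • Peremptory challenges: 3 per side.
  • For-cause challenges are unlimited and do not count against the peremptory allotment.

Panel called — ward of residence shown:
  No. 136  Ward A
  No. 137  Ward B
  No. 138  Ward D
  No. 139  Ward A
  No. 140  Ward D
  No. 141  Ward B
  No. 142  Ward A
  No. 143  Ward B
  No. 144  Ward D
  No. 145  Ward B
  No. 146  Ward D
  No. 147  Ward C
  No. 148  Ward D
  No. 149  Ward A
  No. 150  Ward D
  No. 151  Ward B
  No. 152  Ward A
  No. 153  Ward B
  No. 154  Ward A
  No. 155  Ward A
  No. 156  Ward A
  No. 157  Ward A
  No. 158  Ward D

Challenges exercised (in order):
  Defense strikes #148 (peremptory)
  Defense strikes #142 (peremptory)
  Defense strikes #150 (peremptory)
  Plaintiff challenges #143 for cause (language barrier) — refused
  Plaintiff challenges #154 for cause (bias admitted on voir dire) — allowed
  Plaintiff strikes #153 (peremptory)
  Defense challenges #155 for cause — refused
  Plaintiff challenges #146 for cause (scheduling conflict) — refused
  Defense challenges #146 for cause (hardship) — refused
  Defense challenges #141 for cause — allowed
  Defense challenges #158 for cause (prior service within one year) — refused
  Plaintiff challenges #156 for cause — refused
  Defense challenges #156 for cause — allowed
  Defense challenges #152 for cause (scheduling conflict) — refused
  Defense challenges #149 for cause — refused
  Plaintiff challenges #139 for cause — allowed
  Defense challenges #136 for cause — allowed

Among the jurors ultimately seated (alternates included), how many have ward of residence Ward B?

Removed: #136, #139, #141, #142, #148, #150, #153, #154, #156.
Seated (11 incl. alternates): #137, #138, #140, #143, #144, #145, #146, #147, #149, #151, #152.
Of those, in Ward B: #137, #143, #145, #151 → 4.

4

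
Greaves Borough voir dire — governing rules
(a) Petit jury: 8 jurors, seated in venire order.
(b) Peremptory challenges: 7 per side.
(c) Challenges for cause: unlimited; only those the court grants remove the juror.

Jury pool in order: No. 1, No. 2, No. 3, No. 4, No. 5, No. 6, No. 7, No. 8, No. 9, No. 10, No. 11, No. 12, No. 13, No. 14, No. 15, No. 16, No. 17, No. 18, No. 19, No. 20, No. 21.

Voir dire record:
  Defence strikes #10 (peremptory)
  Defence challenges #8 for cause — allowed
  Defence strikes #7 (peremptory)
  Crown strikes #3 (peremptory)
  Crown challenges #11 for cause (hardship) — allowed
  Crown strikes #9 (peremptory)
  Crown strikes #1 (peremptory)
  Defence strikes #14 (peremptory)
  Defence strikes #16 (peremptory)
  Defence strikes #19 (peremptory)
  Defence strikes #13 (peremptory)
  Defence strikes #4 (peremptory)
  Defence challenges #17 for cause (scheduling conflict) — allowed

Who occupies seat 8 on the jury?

Removed: #1, #3, #4, #7, #8, #9, #10, #11, #13, #14, #16, #17, #19.
Seating in order: seats 1–8 → #2, #5, #6, #12, #15, #18, #20, #21.
So seat 8 is #21.

21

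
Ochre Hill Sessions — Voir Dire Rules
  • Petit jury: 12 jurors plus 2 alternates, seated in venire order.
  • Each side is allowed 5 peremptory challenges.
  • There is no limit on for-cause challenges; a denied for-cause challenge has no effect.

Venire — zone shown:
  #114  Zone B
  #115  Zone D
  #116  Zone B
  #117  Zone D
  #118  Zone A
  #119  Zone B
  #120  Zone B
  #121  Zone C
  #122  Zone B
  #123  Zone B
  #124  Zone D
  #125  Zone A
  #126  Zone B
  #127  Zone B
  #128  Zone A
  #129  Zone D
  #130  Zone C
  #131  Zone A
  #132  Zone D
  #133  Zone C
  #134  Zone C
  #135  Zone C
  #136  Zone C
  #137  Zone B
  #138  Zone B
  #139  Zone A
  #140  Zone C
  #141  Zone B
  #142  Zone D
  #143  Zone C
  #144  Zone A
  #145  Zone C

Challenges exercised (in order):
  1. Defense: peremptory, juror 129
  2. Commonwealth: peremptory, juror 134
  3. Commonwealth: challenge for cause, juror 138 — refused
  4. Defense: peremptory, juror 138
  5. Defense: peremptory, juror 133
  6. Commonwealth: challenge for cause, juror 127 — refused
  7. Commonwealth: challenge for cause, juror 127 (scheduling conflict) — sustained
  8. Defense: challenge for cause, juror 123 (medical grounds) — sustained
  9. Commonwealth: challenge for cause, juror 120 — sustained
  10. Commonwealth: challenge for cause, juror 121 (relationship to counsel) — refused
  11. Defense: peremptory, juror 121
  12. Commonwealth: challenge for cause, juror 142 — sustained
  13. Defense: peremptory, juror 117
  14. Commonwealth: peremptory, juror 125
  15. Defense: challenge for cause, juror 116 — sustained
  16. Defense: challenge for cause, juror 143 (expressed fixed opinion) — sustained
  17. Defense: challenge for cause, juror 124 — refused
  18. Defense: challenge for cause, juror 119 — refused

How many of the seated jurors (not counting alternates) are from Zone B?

Removed: #116, #117, #120, #121, #123, #125, #127, #129, #133, #134, #138, #142, #143.
Seated jurors 1–12: #114, #115, #118, #119, #122, #124, #126, #128, #130, #131, #132, #135 (alternates #136, #137 not counted).
Of those, in Zone B: #114, #119, #122, #126 → 4.

4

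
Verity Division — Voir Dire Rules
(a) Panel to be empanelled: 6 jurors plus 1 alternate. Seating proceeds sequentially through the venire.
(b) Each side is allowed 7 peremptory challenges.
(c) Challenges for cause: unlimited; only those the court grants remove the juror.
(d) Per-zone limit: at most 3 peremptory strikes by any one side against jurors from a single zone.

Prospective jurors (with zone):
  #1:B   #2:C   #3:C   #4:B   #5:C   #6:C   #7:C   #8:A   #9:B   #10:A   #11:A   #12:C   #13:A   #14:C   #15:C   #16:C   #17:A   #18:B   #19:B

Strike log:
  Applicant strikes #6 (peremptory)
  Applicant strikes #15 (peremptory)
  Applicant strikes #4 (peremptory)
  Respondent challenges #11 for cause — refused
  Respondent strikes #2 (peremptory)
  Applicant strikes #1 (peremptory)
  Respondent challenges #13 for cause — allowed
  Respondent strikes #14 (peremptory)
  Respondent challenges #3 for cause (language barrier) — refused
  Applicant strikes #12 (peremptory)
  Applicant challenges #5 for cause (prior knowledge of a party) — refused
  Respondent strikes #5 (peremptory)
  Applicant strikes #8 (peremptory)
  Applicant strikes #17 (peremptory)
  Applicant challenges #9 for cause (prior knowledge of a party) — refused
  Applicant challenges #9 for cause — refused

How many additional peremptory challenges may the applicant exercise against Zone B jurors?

Applicant peremptories so far: #6, #15, #4, #1, #12, #8, #17 — 7 of 7 used, 0 left overall.
Against Zone B: #4, #1 — 2 used; per-zone cap 3 leaves 1.
Binding limit: min(0, 1) = 0.

0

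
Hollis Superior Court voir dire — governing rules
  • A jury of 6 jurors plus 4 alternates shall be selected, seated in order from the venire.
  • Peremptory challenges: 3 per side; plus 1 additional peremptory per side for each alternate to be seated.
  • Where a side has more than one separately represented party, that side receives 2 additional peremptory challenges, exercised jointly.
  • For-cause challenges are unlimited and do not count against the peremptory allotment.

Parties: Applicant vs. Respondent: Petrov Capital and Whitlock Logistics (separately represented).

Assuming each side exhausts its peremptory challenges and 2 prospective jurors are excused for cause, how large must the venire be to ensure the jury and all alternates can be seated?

28

Seats to fill: 6 + 4 alternates = 10.
Peremptories — Applicant: 3 + 1×4 = 7; Respondent: 3 + 1×4 + 2 = 9; total 16.
For-cause removals: 2.
Minimum venire: 10 + 16 + 2 = 28.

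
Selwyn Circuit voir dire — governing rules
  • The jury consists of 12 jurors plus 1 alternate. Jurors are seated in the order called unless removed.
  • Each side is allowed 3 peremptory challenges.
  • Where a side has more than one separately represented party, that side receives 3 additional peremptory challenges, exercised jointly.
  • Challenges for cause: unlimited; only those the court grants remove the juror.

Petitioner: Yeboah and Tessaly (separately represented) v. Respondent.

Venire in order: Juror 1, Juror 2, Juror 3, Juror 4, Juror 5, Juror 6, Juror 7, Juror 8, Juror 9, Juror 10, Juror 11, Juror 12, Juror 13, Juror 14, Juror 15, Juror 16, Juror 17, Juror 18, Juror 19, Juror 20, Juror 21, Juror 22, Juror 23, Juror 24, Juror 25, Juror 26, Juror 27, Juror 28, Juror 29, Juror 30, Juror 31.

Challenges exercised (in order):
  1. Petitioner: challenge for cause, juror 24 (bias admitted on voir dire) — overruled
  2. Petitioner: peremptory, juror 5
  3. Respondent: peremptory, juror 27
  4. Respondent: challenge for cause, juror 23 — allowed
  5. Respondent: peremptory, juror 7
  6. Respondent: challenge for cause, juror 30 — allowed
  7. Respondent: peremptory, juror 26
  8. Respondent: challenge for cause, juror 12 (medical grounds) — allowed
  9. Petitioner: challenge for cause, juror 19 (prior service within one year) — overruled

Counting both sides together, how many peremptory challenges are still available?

5

Petitioner allotment: 3 base + 3 multi-party = 6. Respondent allotment: 3.
Petitioner peremptories used: #5 — 1 (for-cause on #24, #19 don't count).
Respondent peremptories used: #27, #7, #26 — 3 (for-cause on #23, #30, #12 don't count).
Remaining: (6 − 1) + (3 − 3) = 5.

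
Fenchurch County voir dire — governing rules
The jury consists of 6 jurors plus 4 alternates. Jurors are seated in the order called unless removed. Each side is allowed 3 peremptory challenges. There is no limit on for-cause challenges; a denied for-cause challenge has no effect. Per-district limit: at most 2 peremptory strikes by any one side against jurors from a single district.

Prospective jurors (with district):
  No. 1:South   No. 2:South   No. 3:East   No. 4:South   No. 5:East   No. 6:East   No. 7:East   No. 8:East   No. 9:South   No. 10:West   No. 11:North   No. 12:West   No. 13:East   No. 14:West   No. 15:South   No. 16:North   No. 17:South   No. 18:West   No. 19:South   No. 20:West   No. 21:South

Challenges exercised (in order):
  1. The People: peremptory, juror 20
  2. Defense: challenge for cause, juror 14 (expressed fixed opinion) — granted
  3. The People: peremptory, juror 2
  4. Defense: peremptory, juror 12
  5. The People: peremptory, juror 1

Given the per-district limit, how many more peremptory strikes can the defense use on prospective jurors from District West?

Defense peremptories so far: #12 — 1 of 3 used, 2 left overall.
Against District West: #12 — 1 used; per-district cap 2 leaves 1.
Binding limit: min(2, 1) = 1.

1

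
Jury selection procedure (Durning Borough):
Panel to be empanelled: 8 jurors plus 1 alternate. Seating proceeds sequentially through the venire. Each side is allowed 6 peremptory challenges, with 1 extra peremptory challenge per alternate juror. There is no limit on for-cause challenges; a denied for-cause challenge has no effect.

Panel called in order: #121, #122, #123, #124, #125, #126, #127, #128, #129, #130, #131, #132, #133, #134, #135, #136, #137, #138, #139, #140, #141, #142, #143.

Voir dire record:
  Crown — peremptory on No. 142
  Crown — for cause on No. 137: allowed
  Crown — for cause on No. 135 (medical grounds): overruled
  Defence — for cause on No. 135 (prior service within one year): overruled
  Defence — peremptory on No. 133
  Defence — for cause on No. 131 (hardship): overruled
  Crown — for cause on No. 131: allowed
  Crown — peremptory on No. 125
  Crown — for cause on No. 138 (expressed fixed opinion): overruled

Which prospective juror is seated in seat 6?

127

Removed: #125, #131, #133, #137, #142. (#135, #138 stay — for-cause denied.)
Seating in order: seats 1–8 → #121, #122, #123, #124, #126, #127, #128, #129; alternates → #130.
So seat 6 is #127.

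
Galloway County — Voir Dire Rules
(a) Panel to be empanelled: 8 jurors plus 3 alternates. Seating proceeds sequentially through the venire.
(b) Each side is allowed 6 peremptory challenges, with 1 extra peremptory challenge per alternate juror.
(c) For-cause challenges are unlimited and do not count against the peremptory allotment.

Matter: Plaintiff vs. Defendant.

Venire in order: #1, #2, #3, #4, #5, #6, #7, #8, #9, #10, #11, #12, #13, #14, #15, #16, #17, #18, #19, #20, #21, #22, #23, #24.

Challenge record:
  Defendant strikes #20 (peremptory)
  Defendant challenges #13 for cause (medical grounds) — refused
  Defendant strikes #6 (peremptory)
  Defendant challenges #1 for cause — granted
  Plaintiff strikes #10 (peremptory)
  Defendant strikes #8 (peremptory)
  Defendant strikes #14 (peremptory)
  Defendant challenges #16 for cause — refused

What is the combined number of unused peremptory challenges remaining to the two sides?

Plaintiff allotment: 6 base + 1 × 3 alternates = 9. Defendant allotment: 6 base + 1 × 3 alternates = 9.
Plaintiff peremptories used: #10 — 1.
Defendant peremptories used: #20, #6, #8, #14 — 4 (for-cause on #13, #1, #16 don't count).
Remaining: (9 − 1) + (9 − 4) = 13.

13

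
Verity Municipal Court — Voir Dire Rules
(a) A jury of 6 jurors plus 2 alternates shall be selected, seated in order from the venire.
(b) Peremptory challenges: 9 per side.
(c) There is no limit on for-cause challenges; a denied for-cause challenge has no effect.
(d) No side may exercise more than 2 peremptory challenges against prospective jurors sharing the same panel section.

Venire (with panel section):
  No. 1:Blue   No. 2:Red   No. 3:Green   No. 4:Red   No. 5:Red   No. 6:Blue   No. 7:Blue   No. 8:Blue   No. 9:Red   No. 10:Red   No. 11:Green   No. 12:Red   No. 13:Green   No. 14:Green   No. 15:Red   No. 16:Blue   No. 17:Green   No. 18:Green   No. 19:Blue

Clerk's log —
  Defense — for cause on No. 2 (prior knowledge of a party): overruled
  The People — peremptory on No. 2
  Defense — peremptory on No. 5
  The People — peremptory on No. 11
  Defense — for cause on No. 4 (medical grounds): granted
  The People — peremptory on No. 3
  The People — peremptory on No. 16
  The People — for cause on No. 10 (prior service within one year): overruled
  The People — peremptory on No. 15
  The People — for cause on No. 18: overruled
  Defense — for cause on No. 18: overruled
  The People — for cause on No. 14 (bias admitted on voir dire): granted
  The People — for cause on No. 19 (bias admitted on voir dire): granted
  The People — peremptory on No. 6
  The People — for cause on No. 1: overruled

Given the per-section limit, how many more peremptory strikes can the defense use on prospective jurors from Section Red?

1

Defense peremptories so far: #5 — 1 of 9 used, 8 left overall.
Against Section Red: #5 — 1 used; per-section cap 2 leaves 1.
Binding limit: min(8, 1) = 1.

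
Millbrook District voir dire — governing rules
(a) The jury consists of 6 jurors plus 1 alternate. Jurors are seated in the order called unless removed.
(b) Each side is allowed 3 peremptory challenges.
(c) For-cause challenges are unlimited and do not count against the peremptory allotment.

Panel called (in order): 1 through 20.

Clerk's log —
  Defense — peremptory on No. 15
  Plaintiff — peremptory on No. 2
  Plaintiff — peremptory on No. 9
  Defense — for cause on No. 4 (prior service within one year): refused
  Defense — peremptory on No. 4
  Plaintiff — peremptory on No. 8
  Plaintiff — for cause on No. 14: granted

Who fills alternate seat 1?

11

Removed: #2, #4, #8, #9, #14, #15.
Filling seats in venire order through position 7: #1, #3, #5, #6, #7, #10, #11.
So alternate 1 is #11.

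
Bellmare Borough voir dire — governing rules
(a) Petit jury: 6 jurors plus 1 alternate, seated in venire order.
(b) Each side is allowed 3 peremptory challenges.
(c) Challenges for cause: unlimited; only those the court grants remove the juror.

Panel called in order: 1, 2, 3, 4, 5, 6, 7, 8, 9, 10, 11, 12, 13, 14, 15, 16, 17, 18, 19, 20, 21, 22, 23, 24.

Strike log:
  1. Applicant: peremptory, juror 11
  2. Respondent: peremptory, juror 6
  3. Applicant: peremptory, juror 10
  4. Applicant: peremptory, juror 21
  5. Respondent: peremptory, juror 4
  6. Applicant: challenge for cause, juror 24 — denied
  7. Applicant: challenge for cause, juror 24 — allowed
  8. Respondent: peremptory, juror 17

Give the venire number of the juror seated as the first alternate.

Removed: #4, #6, #10, #11, #17, #21, #24.
Seating in order: seats 1–6 → #1, #2, #3, #5, #7, #8; alternates → #9.
So alternate 1 is #9.

9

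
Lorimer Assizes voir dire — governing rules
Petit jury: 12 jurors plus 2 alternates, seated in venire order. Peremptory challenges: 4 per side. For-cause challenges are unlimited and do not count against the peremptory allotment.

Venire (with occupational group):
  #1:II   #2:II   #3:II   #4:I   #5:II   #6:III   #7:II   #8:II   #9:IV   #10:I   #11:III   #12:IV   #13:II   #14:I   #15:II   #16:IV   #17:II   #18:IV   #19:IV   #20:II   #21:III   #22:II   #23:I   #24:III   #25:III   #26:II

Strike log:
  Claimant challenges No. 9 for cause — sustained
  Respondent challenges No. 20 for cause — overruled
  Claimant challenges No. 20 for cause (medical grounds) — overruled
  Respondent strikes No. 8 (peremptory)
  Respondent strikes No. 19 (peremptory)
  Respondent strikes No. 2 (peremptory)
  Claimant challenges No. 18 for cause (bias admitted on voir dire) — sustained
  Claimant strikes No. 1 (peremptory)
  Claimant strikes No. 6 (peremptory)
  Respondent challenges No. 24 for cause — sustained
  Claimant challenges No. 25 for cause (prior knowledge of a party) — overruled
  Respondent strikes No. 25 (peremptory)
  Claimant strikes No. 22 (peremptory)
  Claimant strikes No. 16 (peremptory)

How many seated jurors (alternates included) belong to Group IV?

1

Removed: #1, #2, #6, #8, #9, #16, #18, #19, #22, #24, #25.
Seated (14 incl. alternates): #3, #4, #5, #7, #10, #11, #12, #13, #14, #15, #17, #20, #21, #23.
Of those, in Group IV: #12 → 1.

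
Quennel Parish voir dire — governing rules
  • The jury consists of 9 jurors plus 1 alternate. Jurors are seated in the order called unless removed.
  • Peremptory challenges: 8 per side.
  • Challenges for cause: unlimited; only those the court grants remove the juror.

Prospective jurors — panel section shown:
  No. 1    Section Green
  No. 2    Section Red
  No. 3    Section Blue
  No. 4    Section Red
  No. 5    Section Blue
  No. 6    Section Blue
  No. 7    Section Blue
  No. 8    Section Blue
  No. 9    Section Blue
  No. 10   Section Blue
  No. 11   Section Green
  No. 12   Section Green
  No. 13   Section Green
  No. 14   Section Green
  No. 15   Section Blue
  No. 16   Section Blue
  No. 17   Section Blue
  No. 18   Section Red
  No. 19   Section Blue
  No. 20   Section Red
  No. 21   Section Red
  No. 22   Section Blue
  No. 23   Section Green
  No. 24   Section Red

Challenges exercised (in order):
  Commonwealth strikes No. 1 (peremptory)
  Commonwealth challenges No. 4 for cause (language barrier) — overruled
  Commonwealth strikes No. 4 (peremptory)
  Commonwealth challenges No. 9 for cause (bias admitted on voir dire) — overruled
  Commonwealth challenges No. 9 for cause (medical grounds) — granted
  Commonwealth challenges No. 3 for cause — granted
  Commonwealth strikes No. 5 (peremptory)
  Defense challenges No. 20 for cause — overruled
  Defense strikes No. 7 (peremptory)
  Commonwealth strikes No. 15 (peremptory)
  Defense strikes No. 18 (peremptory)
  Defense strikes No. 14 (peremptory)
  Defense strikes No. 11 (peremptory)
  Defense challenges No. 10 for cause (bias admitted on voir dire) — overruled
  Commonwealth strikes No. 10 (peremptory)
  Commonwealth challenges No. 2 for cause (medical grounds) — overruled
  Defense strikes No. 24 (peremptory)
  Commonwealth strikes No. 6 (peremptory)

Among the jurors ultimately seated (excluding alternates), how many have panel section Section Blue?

Removed: #1, #3, #4, #5, #6, #7, #9, #10, #11, #14, #15, #18, #24.
Seated jurors 1–9: #2, #8, #12, #13, #16, #17, #19, #20, #21 (alternates #22 not counted).
Of those, in Section Blue: #8, #16, #17, #19 → 4.

4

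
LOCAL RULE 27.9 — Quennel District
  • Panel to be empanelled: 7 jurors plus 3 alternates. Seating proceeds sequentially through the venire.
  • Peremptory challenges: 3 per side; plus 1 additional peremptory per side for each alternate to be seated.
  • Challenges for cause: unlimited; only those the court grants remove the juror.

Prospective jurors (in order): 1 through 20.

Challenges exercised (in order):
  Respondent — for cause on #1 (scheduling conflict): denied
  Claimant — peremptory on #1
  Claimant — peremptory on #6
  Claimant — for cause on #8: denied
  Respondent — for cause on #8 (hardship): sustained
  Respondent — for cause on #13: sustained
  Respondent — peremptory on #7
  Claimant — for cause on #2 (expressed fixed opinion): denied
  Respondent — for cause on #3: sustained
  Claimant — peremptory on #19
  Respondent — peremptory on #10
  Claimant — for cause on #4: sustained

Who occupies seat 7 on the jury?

Removed: #1, #3, #4, #6, #7, #8, #10, #13, #19. (#2 stays — for-cause denied.)
Seating in order: seats 1–7 → #2, #5, #9, #11, #12, #14, #15; alternates → #16, #17, #18.
So seat 7 is #15.

15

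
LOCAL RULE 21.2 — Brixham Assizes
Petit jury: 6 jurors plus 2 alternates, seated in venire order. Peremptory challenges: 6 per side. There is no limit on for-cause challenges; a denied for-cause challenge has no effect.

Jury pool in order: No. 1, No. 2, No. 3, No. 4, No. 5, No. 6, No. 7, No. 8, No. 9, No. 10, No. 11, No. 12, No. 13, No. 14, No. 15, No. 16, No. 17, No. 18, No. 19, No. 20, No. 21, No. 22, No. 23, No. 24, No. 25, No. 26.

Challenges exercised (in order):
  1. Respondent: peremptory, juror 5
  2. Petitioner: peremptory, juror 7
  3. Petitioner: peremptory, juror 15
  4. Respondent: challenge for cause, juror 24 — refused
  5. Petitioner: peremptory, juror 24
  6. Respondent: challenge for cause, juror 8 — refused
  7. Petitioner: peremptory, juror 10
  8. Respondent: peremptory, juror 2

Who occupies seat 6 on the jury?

9

Removed: #2, #5, #7, #10, #15, #24. (#8 stays — for-cause denied.)
Seating in order: seats 1–6 → #1, #3, #4, #6, #8, #9; alternates → #11, #12.
So seat 6 is #9.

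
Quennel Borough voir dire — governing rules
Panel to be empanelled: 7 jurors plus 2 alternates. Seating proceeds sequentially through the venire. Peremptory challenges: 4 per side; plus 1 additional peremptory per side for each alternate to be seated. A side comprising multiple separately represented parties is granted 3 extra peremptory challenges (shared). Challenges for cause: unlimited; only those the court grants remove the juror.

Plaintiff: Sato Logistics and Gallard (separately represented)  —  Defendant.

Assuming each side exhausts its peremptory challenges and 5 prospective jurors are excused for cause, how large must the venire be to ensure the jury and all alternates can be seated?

Seats to fill: 7 + 2 alternates = 9.
Peremptories — Plaintiff: 4 + 1×2 + 3 = 9; Defendant: 4 + 1×2 = 6; total 15.
For-cause removals: 5.
Minimum venire: 9 + 15 + 5 = 29.

29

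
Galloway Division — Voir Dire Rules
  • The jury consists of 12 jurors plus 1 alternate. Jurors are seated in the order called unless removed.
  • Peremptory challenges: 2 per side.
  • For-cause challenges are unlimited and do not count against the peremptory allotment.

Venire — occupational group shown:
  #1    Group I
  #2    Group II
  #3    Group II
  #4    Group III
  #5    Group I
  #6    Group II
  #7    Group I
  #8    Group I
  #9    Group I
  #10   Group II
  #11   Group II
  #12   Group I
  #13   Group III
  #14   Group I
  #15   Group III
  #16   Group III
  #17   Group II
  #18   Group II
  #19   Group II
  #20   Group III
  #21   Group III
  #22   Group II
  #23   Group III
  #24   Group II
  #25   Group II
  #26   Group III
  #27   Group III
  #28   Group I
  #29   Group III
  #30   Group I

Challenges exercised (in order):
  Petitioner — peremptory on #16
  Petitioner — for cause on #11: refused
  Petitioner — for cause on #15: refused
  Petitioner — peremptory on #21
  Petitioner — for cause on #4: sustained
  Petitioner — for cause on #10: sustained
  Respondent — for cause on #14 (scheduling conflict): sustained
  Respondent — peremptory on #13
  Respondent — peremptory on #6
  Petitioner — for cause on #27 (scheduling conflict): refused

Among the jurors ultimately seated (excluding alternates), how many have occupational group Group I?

6

Removed: #4, #6, #10, #13, #14, #16, #21.
Seated jurors 1–12: #1, #2, #3, #5, #7, #8, #9, #11, #12, #15, #17, #18 (alternates #19 not counted).
Of those, in Group I: #1, #5, #7, #8, #9, #12 → 6.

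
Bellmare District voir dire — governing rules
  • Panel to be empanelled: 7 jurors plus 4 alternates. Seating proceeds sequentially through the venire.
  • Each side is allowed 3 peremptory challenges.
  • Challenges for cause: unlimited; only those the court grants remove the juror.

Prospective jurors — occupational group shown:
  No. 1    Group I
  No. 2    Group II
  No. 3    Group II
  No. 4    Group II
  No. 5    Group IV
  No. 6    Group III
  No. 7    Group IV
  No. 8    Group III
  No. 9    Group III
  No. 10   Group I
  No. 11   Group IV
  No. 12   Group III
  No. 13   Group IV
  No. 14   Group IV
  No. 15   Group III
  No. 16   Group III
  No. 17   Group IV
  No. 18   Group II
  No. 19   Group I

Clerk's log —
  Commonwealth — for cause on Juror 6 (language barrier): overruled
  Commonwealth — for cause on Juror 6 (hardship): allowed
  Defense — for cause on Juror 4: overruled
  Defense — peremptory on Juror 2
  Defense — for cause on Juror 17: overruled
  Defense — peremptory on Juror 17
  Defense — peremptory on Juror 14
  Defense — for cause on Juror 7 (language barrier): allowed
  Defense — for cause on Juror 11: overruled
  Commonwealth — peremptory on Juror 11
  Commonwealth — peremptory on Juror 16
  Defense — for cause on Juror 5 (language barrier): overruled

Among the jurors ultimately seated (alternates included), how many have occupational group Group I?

Removed: #2, #6, #7, #11, #14, #16, #17.
Seated (11 incl. alternates): #1, #3, #4, #5, #8, #9, #10, #12, #13, #15, #18.
Of those, in Group I: #1, #10 → 2.

2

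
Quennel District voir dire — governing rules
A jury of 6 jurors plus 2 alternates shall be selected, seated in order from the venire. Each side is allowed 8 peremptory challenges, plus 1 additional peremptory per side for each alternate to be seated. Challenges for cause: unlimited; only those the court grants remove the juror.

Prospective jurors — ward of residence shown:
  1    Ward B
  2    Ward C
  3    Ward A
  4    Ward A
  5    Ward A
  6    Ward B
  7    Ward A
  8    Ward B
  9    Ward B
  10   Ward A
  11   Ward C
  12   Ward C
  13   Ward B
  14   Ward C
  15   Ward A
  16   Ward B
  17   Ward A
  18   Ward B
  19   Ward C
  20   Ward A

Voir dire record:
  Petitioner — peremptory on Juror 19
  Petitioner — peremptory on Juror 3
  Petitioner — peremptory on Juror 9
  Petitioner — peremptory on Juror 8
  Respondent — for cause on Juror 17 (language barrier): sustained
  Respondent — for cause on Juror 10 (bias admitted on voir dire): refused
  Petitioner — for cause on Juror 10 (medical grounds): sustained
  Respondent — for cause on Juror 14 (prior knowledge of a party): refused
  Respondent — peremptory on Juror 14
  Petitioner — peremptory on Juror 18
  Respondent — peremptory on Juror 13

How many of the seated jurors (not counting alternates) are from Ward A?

Removed: #3, #8, #9, #10, #13, #14, #17, #18, #19.
Seated jurors 1–6: #1, #2, #4, #5, #6, #7 (alternates #11, #12 not counted).
Of those, in Ward A: #4, #5, #7 → 3.

3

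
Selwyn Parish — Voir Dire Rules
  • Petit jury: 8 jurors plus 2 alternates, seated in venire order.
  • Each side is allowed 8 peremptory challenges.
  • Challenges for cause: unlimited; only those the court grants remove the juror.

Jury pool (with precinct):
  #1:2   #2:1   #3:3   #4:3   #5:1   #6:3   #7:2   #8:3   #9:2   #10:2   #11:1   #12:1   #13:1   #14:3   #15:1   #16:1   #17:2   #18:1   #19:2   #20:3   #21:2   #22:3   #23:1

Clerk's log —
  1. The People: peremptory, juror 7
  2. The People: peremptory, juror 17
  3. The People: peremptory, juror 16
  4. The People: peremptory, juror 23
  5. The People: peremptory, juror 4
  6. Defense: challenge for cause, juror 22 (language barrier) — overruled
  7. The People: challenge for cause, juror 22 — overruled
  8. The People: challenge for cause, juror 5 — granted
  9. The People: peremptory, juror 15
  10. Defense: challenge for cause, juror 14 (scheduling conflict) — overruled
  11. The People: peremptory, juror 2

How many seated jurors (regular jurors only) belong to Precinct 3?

Removed: #2, #4, #5, #7, #15, #16, #17, #23.
Seated jurors 1–8: #1, #3, #6, #8, #9, #10, #11, #12 (alternates #13, #14 not counted).
Of those, in Precinct 3: #3, #6, #8 → 3.

3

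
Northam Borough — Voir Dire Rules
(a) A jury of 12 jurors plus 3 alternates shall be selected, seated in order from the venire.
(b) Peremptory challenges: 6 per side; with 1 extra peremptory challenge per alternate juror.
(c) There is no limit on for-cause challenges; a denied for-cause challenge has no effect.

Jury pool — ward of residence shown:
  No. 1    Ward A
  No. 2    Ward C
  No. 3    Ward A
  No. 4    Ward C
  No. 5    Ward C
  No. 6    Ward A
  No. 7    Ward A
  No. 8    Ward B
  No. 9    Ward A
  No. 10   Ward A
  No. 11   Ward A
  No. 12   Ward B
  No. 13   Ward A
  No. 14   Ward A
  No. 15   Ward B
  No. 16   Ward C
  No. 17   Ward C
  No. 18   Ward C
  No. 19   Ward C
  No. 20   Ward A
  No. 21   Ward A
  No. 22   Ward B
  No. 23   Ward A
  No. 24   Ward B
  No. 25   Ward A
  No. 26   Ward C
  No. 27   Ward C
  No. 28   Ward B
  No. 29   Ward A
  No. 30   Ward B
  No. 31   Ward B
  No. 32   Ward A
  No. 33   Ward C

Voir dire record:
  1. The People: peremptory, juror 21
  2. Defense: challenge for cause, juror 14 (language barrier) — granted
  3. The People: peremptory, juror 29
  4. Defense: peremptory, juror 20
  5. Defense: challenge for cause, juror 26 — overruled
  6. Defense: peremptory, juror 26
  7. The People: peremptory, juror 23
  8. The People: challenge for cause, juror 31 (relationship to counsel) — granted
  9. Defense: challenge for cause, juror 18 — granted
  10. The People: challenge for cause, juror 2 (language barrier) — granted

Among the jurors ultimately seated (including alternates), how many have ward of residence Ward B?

3

Removed: #2, #14, #18, #20, #21, #23, #26, #29, #31.
Seated (15 incl. alternates): #1, #3, #4, #5, #6, #7, #8, #9, #10, #11, #12, #13, #15, #16, #17.
Of those, in Ward B: #8, #12, #15 → 3.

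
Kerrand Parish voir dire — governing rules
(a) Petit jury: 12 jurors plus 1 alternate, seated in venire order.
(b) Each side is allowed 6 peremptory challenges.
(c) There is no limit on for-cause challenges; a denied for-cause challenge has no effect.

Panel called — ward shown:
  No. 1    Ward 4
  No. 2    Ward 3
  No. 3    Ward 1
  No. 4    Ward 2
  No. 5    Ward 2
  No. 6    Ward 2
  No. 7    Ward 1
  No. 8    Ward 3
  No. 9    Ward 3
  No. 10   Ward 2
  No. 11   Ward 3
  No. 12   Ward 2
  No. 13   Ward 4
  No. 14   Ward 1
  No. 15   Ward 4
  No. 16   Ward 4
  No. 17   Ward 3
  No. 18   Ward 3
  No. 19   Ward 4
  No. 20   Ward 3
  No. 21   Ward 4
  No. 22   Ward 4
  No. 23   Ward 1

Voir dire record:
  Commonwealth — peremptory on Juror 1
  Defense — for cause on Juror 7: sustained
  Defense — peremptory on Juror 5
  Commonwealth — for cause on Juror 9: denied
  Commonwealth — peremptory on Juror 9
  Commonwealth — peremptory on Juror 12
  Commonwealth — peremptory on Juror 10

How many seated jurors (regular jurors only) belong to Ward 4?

Removed: #1, #5, #7, #9, #10, #12.
Seated jurors 1–12: #2, #3, #4, #6, #8, #11, #13, #14, #15, #16, #17, #18 (alternates #19 not counted).
Of those, in Ward 4: #13, #15, #16 → 3.

3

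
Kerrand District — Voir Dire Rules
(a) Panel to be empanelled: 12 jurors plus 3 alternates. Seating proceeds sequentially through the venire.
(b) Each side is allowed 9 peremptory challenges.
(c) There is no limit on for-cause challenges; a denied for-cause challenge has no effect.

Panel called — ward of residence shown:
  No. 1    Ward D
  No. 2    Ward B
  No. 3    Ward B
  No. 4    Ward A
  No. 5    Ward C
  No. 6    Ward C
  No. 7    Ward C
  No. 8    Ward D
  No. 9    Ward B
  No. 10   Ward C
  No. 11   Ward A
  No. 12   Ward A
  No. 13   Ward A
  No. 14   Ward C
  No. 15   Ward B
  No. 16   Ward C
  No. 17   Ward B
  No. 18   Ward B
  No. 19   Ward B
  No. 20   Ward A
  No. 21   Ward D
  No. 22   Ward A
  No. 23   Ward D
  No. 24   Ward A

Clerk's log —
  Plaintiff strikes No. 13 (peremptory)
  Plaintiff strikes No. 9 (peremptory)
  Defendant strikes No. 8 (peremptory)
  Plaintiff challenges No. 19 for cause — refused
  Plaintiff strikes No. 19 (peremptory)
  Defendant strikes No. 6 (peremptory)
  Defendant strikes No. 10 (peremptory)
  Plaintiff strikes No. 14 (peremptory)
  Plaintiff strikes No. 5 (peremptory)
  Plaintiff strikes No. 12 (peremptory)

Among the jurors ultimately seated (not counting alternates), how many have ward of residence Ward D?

2

Removed: #5, #6, #8, #9, #10, #12, #13, #14, #19.
Seated jurors 1–12: #1, #2, #3, #4, #7, #11, #15, #16, #17, #18, #20, #21 (alternates #22, #23, #24 not counted).
Of those, in Ward D: #1, #21 → 2.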